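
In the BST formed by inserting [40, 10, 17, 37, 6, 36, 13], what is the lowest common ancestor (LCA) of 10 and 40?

Tree insertion order: [40, 10, 17, 37, 6, 36, 13]
Tree (level-order array): [40, 10, None, 6, 17, None, None, 13, 37, None, None, 36]
In a BST, the LCA of p=10, q=40 is the first node v on the
root-to-leaf path with p <= v <= q (go left if both < v, right if both > v).
Walk from root:
  at 40: 10 <= 40 <= 40, this is the LCA
LCA = 40


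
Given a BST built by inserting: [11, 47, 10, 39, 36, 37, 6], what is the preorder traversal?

Tree insertion order: [11, 47, 10, 39, 36, 37, 6]
Tree (level-order array): [11, 10, 47, 6, None, 39, None, None, None, 36, None, None, 37]
Preorder traversal: [11, 10, 6, 47, 39, 36, 37]


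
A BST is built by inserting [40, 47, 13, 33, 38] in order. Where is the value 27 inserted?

Starting tree (level order): [40, 13, 47, None, 33, None, None, None, 38]
Insertion path: 40 -> 13 -> 33
Result: insert 27 as left child of 33
Final tree (level order): [40, 13, 47, None, 33, None, None, 27, 38]


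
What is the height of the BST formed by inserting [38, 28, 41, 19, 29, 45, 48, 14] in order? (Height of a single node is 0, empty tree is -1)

Insertion order: [38, 28, 41, 19, 29, 45, 48, 14]
Tree (level-order array): [38, 28, 41, 19, 29, None, 45, 14, None, None, None, None, 48]
Compute height bottom-up (empty subtree = -1):
  height(14) = 1 + max(-1, -1) = 0
  height(19) = 1 + max(0, -1) = 1
  height(29) = 1 + max(-1, -1) = 0
  height(28) = 1 + max(1, 0) = 2
  height(48) = 1 + max(-1, -1) = 0
  height(45) = 1 + max(-1, 0) = 1
  height(41) = 1 + max(-1, 1) = 2
  height(38) = 1 + max(2, 2) = 3
Height = 3


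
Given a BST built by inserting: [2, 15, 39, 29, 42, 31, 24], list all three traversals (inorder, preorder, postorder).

Tree insertion order: [2, 15, 39, 29, 42, 31, 24]
Tree (level-order array): [2, None, 15, None, 39, 29, 42, 24, 31]
Inorder (L, root, R): [2, 15, 24, 29, 31, 39, 42]
Preorder (root, L, R): [2, 15, 39, 29, 24, 31, 42]
Postorder (L, R, root): [24, 31, 29, 42, 39, 15, 2]


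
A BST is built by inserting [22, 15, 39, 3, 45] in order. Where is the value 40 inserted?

Starting tree (level order): [22, 15, 39, 3, None, None, 45]
Insertion path: 22 -> 39 -> 45
Result: insert 40 as left child of 45
Final tree (level order): [22, 15, 39, 3, None, None, 45, None, None, 40]


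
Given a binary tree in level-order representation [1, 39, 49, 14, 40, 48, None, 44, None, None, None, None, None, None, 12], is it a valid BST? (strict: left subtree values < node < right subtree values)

Level-order array: [1, 39, 49, 14, 40, 48, None, 44, None, None, None, None, None, None, 12]
Validate using subtree bounds (lo, hi): at each node, require lo < value < hi,
then recurse left with hi=value and right with lo=value.
Preorder trace (stopping at first violation):
  at node 1 with bounds (-inf, +inf): OK
  at node 39 with bounds (-inf, 1): VIOLATION
Node 39 violates its bound: not (-inf < 39 < 1).
Result: Not a valid BST


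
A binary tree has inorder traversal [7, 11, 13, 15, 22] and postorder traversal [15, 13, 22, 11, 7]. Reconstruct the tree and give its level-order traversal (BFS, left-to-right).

Inorder:   [7, 11, 13, 15, 22]
Postorder: [15, 13, 22, 11, 7]
Algorithm: postorder visits root last, so walk postorder right-to-left;
each value is the root of the current inorder slice — split it at that
value, recurse on the right subtree first, then the left.
Recursive splits:
  root=7; inorder splits into left=[], right=[11, 13, 15, 22]
  root=11; inorder splits into left=[], right=[13, 15, 22]
  root=22; inorder splits into left=[13, 15], right=[]
  root=13; inorder splits into left=[], right=[15]
  root=15; inorder splits into left=[], right=[]
Reconstructed level-order: [7, 11, 22, 13, 15]


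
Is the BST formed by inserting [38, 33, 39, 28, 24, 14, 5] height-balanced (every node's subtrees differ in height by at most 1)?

Tree (level-order array): [38, 33, 39, 28, None, None, None, 24, None, 14, None, 5]
Definition: a tree is height-balanced if, at every node, |h(left) - h(right)| <= 1 (empty subtree has height -1).
Bottom-up per-node check:
  node 5: h_left=-1, h_right=-1, diff=0 [OK], height=0
  node 14: h_left=0, h_right=-1, diff=1 [OK], height=1
  node 24: h_left=1, h_right=-1, diff=2 [FAIL (|1--1|=2 > 1)], height=2
  node 28: h_left=2, h_right=-1, diff=3 [FAIL (|2--1|=3 > 1)], height=3
  node 33: h_left=3, h_right=-1, diff=4 [FAIL (|3--1|=4 > 1)], height=4
  node 39: h_left=-1, h_right=-1, diff=0 [OK], height=0
  node 38: h_left=4, h_right=0, diff=4 [FAIL (|4-0|=4 > 1)], height=5
Node 24 violates the condition: |1 - -1| = 2 > 1.
Result: Not balanced


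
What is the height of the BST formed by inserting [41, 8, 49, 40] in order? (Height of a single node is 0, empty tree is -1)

Insertion order: [41, 8, 49, 40]
Tree (level-order array): [41, 8, 49, None, 40]
Compute height bottom-up (empty subtree = -1):
  height(40) = 1 + max(-1, -1) = 0
  height(8) = 1 + max(-1, 0) = 1
  height(49) = 1 + max(-1, -1) = 0
  height(41) = 1 + max(1, 0) = 2
Height = 2


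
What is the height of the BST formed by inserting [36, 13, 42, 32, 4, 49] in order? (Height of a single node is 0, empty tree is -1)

Insertion order: [36, 13, 42, 32, 4, 49]
Tree (level-order array): [36, 13, 42, 4, 32, None, 49]
Compute height bottom-up (empty subtree = -1):
  height(4) = 1 + max(-1, -1) = 0
  height(32) = 1 + max(-1, -1) = 0
  height(13) = 1 + max(0, 0) = 1
  height(49) = 1 + max(-1, -1) = 0
  height(42) = 1 + max(-1, 0) = 1
  height(36) = 1 + max(1, 1) = 2
Height = 2


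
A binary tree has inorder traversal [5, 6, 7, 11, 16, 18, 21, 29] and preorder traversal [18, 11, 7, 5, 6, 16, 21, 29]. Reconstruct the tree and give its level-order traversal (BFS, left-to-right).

Inorder:  [5, 6, 7, 11, 16, 18, 21, 29]
Preorder: [18, 11, 7, 5, 6, 16, 21, 29]
Algorithm: preorder visits root first, so consume preorder in order;
for each root, split the current inorder slice at that value into
left-subtree inorder and right-subtree inorder, then recurse.
Recursive splits:
  root=18; inorder splits into left=[5, 6, 7, 11, 16], right=[21, 29]
  root=11; inorder splits into left=[5, 6, 7], right=[16]
  root=7; inorder splits into left=[5, 6], right=[]
  root=5; inorder splits into left=[], right=[6]
  root=6; inorder splits into left=[], right=[]
  root=16; inorder splits into left=[], right=[]
  root=21; inorder splits into left=[], right=[29]
  root=29; inorder splits into left=[], right=[]
Reconstructed level-order: [18, 11, 21, 7, 16, 29, 5, 6]


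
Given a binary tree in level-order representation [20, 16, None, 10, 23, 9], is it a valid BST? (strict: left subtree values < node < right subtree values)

Level-order array: [20, 16, None, 10, 23, 9]
Validate using subtree bounds (lo, hi): at each node, require lo < value < hi,
then recurse left with hi=value and right with lo=value.
Preorder trace (stopping at first violation):
  at node 20 with bounds (-inf, +inf): OK
  at node 16 with bounds (-inf, 20): OK
  at node 10 with bounds (-inf, 16): OK
  at node 9 with bounds (-inf, 10): OK
  at node 23 with bounds (16, 20): VIOLATION
Node 23 violates its bound: not (16 < 23 < 20).
Result: Not a valid BST


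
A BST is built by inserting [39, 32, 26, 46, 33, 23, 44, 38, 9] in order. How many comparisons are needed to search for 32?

Search path for 32: 39 -> 32
Found: True
Comparisons: 2


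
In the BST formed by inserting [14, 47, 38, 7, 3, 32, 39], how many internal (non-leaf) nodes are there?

Tree built from: [14, 47, 38, 7, 3, 32, 39]
Tree (level-order array): [14, 7, 47, 3, None, 38, None, None, None, 32, 39]
Rule: An internal node has at least one child.
Per-node child counts:
  node 14: 2 child(ren)
  node 7: 1 child(ren)
  node 3: 0 child(ren)
  node 47: 1 child(ren)
  node 38: 2 child(ren)
  node 32: 0 child(ren)
  node 39: 0 child(ren)
Matching nodes: [14, 7, 47, 38]
Count of internal (non-leaf) nodes: 4


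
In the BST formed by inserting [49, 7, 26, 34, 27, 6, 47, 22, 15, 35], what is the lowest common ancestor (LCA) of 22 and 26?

Tree insertion order: [49, 7, 26, 34, 27, 6, 47, 22, 15, 35]
Tree (level-order array): [49, 7, None, 6, 26, None, None, 22, 34, 15, None, 27, 47, None, None, None, None, 35]
In a BST, the LCA of p=22, q=26 is the first node v on the
root-to-leaf path with p <= v <= q (go left if both < v, right if both > v).
Walk from root:
  at 49: both 22 and 26 < 49, go left
  at 7: both 22 and 26 > 7, go right
  at 26: 22 <= 26 <= 26, this is the LCA
LCA = 26


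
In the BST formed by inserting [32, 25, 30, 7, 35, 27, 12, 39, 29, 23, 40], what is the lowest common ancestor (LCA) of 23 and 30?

Tree insertion order: [32, 25, 30, 7, 35, 27, 12, 39, 29, 23, 40]
Tree (level-order array): [32, 25, 35, 7, 30, None, 39, None, 12, 27, None, None, 40, None, 23, None, 29]
In a BST, the LCA of p=23, q=30 is the first node v on the
root-to-leaf path with p <= v <= q (go left if both < v, right if both > v).
Walk from root:
  at 32: both 23 and 30 < 32, go left
  at 25: 23 <= 25 <= 30, this is the LCA
LCA = 25


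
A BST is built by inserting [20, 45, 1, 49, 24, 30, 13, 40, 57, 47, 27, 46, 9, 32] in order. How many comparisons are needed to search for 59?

Search path for 59: 20 -> 45 -> 49 -> 57
Found: False
Comparisons: 4


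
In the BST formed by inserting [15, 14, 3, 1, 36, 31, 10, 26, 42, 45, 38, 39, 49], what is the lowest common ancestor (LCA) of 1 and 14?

Tree insertion order: [15, 14, 3, 1, 36, 31, 10, 26, 42, 45, 38, 39, 49]
Tree (level-order array): [15, 14, 36, 3, None, 31, 42, 1, 10, 26, None, 38, 45, None, None, None, None, None, None, None, 39, None, 49]
In a BST, the LCA of p=1, q=14 is the first node v on the
root-to-leaf path with p <= v <= q (go left if both < v, right if both > v).
Walk from root:
  at 15: both 1 and 14 < 15, go left
  at 14: 1 <= 14 <= 14, this is the LCA
LCA = 14


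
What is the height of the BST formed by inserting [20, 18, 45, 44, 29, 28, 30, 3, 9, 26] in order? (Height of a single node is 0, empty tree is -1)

Insertion order: [20, 18, 45, 44, 29, 28, 30, 3, 9, 26]
Tree (level-order array): [20, 18, 45, 3, None, 44, None, None, 9, 29, None, None, None, 28, 30, 26]
Compute height bottom-up (empty subtree = -1):
  height(9) = 1 + max(-1, -1) = 0
  height(3) = 1 + max(-1, 0) = 1
  height(18) = 1 + max(1, -1) = 2
  height(26) = 1 + max(-1, -1) = 0
  height(28) = 1 + max(0, -1) = 1
  height(30) = 1 + max(-1, -1) = 0
  height(29) = 1 + max(1, 0) = 2
  height(44) = 1 + max(2, -1) = 3
  height(45) = 1 + max(3, -1) = 4
  height(20) = 1 + max(2, 4) = 5
Height = 5


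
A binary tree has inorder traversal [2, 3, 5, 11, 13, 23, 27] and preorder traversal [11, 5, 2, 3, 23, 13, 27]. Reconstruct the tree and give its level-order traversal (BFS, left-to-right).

Inorder:  [2, 3, 5, 11, 13, 23, 27]
Preorder: [11, 5, 2, 3, 23, 13, 27]
Algorithm: preorder visits root first, so consume preorder in order;
for each root, split the current inorder slice at that value into
left-subtree inorder and right-subtree inorder, then recurse.
Recursive splits:
  root=11; inorder splits into left=[2, 3, 5], right=[13, 23, 27]
  root=5; inorder splits into left=[2, 3], right=[]
  root=2; inorder splits into left=[], right=[3]
  root=3; inorder splits into left=[], right=[]
  root=23; inorder splits into left=[13], right=[27]
  root=13; inorder splits into left=[], right=[]
  root=27; inorder splits into left=[], right=[]
Reconstructed level-order: [11, 5, 23, 2, 13, 27, 3]


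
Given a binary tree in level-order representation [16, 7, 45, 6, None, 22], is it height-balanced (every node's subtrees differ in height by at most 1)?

Tree (level-order array): [16, 7, 45, 6, None, 22]
Definition: a tree is height-balanced if, at every node, |h(left) - h(right)| <= 1 (empty subtree has height -1).
Bottom-up per-node check:
  node 6: h_left=-1, h_right=-1, diff=0 [OK], height=0
  node 7: h_left=0, h_right=-1, diff=1 [OK], height=1
  node 22: h_left=-1, h_right=-1, diff=0 [OK], height=0
  node 45: h_left=0, h_right=-1, diff=1 [OK], height=1
  node 16: h_left=1, h_right=1, diff=0 [OK], height=2
All nodes satisfy the balance condition.
Result: Balanced


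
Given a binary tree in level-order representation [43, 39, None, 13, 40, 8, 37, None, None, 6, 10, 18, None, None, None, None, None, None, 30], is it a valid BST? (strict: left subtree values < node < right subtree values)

Level-order array: [43, 39, None, 13, 40, 8, 37, None, None, 6, 10, 18, None, None, None, None, None, None, 30]
Validate using subtree bounds (lo, hi): at each node, require lo < value < hi,
then recurse left with hi=value and right with lo=value.
Preorder trace (stopping at first violation):
  at node 43 with bounds (-inf, +inf): OK
  at node 39 with bounds (-inf, 43): OK
  at node 13 with bounds (-inf, 39): OK
  at node 8 with bounds (-inf, 13): OK
  at node 6 with bounds (-inf, 8): OK
  at node 10 with bounds (8, 13): OK
  at node 37 with bounds (13, 39): OK
  at node 18 with bounds (13, 37): OK
  at node 30 with bounds (18, 37): OK
  at node 40 with bounds (39, 43): OK
No violation found at any node.
Result: Valid BST


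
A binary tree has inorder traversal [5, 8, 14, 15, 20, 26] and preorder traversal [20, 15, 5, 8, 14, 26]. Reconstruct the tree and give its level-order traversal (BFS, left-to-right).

Inorder:  [5, 8, 14, 15, 20, 26]
Preorder: [20, 15, 5, 8, 14, 26]
Algorithm: preorder visits root first, so consume preorder in order;
for each root, split the current inorder slice at that value into
left-subtree inorder and right-subtree inorder, then recurse.
Recursive splits:
  root=20; inorder splits into left=[5, 8, 14, 15], right=[26]
  root=15; inorder splits into left=[5, 8, 14], right=[]
  root=5; inorder splits into left=[], right=[8, 14]
  root=8; inorder splits into left=[], right=[14]
  root=14; inorder splits into left=[], right=[]
  root=26; inorder splits into left=[], right=[]
Reconstructed level-order: [20, 15, 26, 5, 8, 14]


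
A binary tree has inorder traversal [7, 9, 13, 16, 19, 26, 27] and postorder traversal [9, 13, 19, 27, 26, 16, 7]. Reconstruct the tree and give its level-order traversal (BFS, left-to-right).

Inorder:   [7, 9, 13, 16, 19, 26, 27]
Postorder: [9, 13, 19, 27, 26, 16, 7]
Algorithm: postorder visits root last, so walk postorder right-to-left;
each value is the root of the current inorder slice — split it at that
value, recurse on the right subtree first, then the left.
Recursive splits:
  root=7; inorder splits into left=[], right=[9, 13, 16, 19, 26, 27]
  root=16; inorder splits into left=[9, 13], right=[19, 26, 27]
  root=26; inorder splits into left=[19], right=[27]
  root=27; inorder splits into left=[], right=[]
  root=19; inorder splits into left=[], right=[]
  root=13; inorder splits into left=[9], right=[]
  root=9; inorder splits into left=[], right=[]
Reconstructed level-order: [7, 16, 13, 26, 9, 19, 27]


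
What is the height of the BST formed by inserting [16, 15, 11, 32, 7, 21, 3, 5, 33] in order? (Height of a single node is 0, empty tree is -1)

Insertion order: [16, 15, 11, 32, 7, 21, 3, 5, 33]
Tree (level-order array): [16, 15, 32, 11, None, 21, 33, 7, None, None, None, None, None, 3, None, None, 5]
Compute height bottom-up (empty subtree = -1):
  height(5) = 1 + max(-1, -1) = 0
  height(3) = 1 + max(-1, 0) = 1
  height(7) = 1 + max(1, -1) = 2
  height(11) = 1 + max(2, -1) = 3
  height(15) = 1 + max(3, -1) = 4
  height(21) = 1 + max(-1, -1) = 0
  height(33) = 1 + max(-1, -1) = 0
  height(32) = 1 + max(0, 0) = 1
  height(16) = 1 + max(4, 1) = 5
Height = 5


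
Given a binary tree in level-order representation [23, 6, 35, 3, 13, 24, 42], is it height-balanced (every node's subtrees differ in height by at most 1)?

Tree (level-order array): [23, 6, 35, 3, 13, 24, 42]
Definition: a tree is height-balanced if, at every node, |h(left) - h(right)| <= 1 (empty subtree has height -1).
Bottom-up per-node check:
  node 3: h_left=-1, h_right=-1, diff=0 [OK], height=0
  node 13: h_left=-1, h_right=-1, diff=0 [OK], height=0
  node 6: h_left=0, h_right=0, diff=0 [OK], height=1
  node 24: h_left=-1, h_right=-1, diff=0 [OK], height=0
  node 42: h_left=-1, h_right=-1, diff=0 [OK], height=0
  node 35: h_left=0, h_right=0, diff=0 [OK], height=1
  node 23: h_left=1, h_right=1, diff=0 [OK], height=2
All nodes satisfy the balance condition.
Result: Balanced


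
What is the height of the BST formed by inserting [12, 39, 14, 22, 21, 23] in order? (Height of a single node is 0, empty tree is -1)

Insertion order: [12, 39, 14, 22, 21, 23]
Tree (level-order array): [12, None, 39, 14, None, None, 22, 21, 23]
Compute height bottom-up (empty subtree = -1):
  height(21) = 1 + max(-1, -1) = 0
  height(23) = 1 + max(-1, -1) = 0
  height(22) = 1 + max(0, 0) = 1
  height(14) = 1 + max(-1, 1) = 2
  height(39) = 1 + max(2, -1) = 3
  height(12) = 1 + max(-1, 3) = 4
Height = 4


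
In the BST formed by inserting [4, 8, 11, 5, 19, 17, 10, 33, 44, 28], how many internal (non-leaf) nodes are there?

Tree built from: [4, 8, 11, 5, 19, 17, 10, 33, 44, 28]
Tree (level-order array): [4, None, 8, 5, 11, None, None, 10, 19, None, None, 17, 33, None, None, 28, 44]
Rule: An internal node has at least one child.
Per-node child counts:
  node 4: 1 child(ren)
  node 8: 2 child(ren)
  node 5: 0 child(ren)
  node 11: 2 child(ren)
  node 10: 0 child(ren)
  node 19: 2 child(ren)
  node 17: 0 child(ren)
  node 33: 2 child(ren)
  node 28: 0 child(ren)
  node 44: 0 child(ren)
Matching nodes: [4, 8, 11, 19, 33]
Count of internal (non-leaf) nodes: 5


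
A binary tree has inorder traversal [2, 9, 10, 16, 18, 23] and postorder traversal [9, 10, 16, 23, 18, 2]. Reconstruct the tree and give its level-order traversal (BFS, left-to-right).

Inorder:   [2, 9, 10, 16, 18, 23]
Postorder: [9, 10, 16, 23, 18, 2]
Algorithm: postorder visits root last, so walk postorder right-to-left;
each value is the root of the current inorder slice — split it at that
value, recurse on the right subtree first, then the left.
Recursive splits:
  root=2; inorder splits into left=[], right=[9, 10, 16, 18, 23]
  root=18; inorder splits into left=[9, 10, 16], right=[23]
  root=23; inorder splits into left=[], right=[]
  root=16; inorder splits into left=[9, 10], right=[]
  root=10; inorder splits into left=[9], right=[]
  root=9; inorder splits into left=[], right=[]
Reconstructed level-order: [2, 18, 16, 23, 10, 9]


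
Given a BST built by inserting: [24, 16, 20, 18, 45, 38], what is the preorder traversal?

Tree insertion order: [24, 16, 20, 18, 45, 38]
Tree (level-order array): [24, 16, 45, None, 20, 38, None, 18]
Preorder traversal: [24, 16, 20, 18, 45, 38]


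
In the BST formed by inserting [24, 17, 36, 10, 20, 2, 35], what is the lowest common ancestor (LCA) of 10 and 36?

Tree insertion order: [24, 17, 36, 10, 20, 2, 35]
Tree (level-order array): [24, 17, 36, 10, 20, 35, None, 2]
In a BST, the LCA of p=10, q=36 is the first node v on the
root-to-leaf path with p <= v <= q (go left if both < v, right if both > v).
Walk from root:
  at 24: 10 <= 24 <= 36, this is the LCA
LCA = 24


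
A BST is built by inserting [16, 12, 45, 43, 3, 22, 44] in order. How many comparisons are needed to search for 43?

Search path for 43: 16 -> 45 -> 43
Found: True
Comparisons: 3


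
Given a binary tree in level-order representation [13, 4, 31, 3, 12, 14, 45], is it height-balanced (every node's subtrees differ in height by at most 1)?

Tree (level-order array): [13, 4, 31, 3, 12, 14, 45]
Definition: a tree is height-balanced if, at every node, |h(left) - h(right)| <= 1 (empty subtree has height -1).
Bottom-up per-node check:
  node 3: h_left=-1, h_right=-1, diff=0 [OK], height=0
  node 12: h_left=-1, h_right=-1, diff=0 [OK], height=0
  node 4: h_left=0, h_right=0, diff=0 [OK], height=1
  node 14: h_left=-1, h_right=-1, diff=0 [OK], height=0
  node 45: h_left=-1, h_right=-1, diff=0 [OK], height=0
  node 31: h_left=0, h_right=0, diff=0 [OK], height=1
  node 13: h_left=1, h_right=1, diff=0 [OK], height=2
All nodes satisfy the balance condition.
Result: Balanced


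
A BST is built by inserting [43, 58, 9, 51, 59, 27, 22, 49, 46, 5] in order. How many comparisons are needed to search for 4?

Search path for 4: 43 -> 9 -> 5
Found: False
Comparisons: 3


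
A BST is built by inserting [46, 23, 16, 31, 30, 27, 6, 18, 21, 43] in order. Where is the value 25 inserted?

Starting tree (level order): [46, 23, None, 16, 31, 6, 18, 30, 43, None, None, None, 21, 27]
Insertion path: 46 -> 23 -> 31 -> 30 -> 27
Result: insert 25 as left child of 27
Final tree (level order): [46, 23, None, 16, 31, 6, 18, 30, 43, None, None, None, 21, 27, None, None, None, None, None, 25]


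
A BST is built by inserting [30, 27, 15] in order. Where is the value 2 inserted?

Starting tree (level order): [30, 27, None, 15]
Insertion path: 30 -> 27 -> 15
Result: insert 2 as left child of 15
Final tree (level order): [30, 27, None, 15, None, 2]


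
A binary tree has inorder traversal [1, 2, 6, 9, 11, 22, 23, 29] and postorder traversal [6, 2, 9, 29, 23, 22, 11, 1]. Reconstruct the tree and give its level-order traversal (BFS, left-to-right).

Inorder:   [1, 2, 6, 9, 11, 22, 23, 29]
Postorder: [6, 2, 9, 29, 23, 22, 11, 1]
Algorithm: postorder visits root last, so walk postorder right-to-left;
each value is the root of the current inorder slice — split it at that
value, recurse on the right subtree first, then the left.
Recursive splits:
  root=1; inorder splits into left=[], right=[2, 6, 9, 11, 22, 23, 29]
  root=11; inorder splits into left=[2, 6, 9], right=[22, 23, 29]
  root=22; inorder splits into left=[], right=[23, 29]
  root=23; inorder splits into left=[], right=[29]
  root=29; inorder splits into left=[], right=[]
  root=9; inorder splits into left=[2, 6], right=[]
  root=2; inorder splits into left=[], right=[6]
  root=6; inorder splits into left=[], right=[]
Reconstructed level-order: [1, 11, 9, 22, 2, 23, 6, 29]


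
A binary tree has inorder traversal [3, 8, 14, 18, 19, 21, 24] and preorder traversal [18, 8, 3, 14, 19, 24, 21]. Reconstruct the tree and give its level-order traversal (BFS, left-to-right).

Inorder:  [3, 8, 14, 18, 19, 21, 24]
Preorder: [18, 8, 3, 14, 19, 24, 21]
Algorithm: preorder visits root first, so consume preorder in order;
for each root, split the current inorder slice at that value into
left-subtree inorder and right-subtree inorder, then recurse.
Recursive splits:
  root=18; inorder splits into left=[3, 8, 14], right=[19, 21, 24]
  root=8; inorder splits into left=[3], right=[14]
  root=3; inorder splits into left=[], right=[]
  root=14; inorder splits into left=[], right=[]
  root=19; inorder splits into left=[], right=[21, 24]
  root=24; inorder splits into left=[21], right=[]
  root=21; inorder splits into left=[], right=[]
Reconstructed level-order: [18, 8, 19, 3, 14, 24, 21]


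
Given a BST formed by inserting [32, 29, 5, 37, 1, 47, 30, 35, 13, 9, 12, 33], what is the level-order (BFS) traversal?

Tree insertion order: [32, 29, 5, 37, 1, 47, 30, 35, 13, 9, 12, 33]
Tree (level-order array): [32, 29, 37, 5, 30, 35, 47, 1, 13, None, None, 33, None, None, None, None, None, 9, None, None, None, None, 12]
BFS from the root, enqueuing left then right child of each popped node:
  queue [32] -> pop 32, enqueue [29, 37], visited so far: [32]
  queue [29, 37] -> pop 29, enqueue [5, 30], visited so far: [32, 29]
  queue [37, 5, 30] -> pop 37, enqueue [35, 47], visited so far: [32, 29, 37]
  queue [5, 30, 35, 47] -> pop 5, enqueue [1, 13], visited so far: [32, 29, 37, 5]
  queue [30, 35, 47, 1, 13] -> pop 30, enqueue [none], visited so far: [32, 29, 37, 5, 30]
  queue [35, 47, 1, 13] -> pop 35, enqueue [33], visited so far: [32, 29, 37, 5, 30, 35]
  queue [47, 1, 13, 33] -> pop 47, enqueue [none], visited so far: [32, 29, 37, 5, 30, 35, 47]
  queue [1, 13, 33] -> pop 1, enqueue [none], visited so far: [32, 29, 37, 5, 30, 35, 47, 1]
  queue [13, 33] -> pop 13, enqueue [9], visited so far: [32, 29, 37, 5, 30, 35, 47, 1, 13]
  queue [33, 9] -> pop 33, enqueue [none], visited so far: [32, 29, 37, 5, 30, 35, 47, 1, 13, 33]
  queue [9] -> pop 9, enqueue [12], visited so far: [32, 29, 37, 5, 30, 35, 47, 1, 13, 33, 9]
  queue [12] -> pop 12, enqueue [none], visited so far: [32, 29, 37, 5, 30, 35, 47, 1, 13, 33, 9, 12]
Result: [32, 29, 37, 5, 30, 35, 47, 1, 13, 33, 9, 12]


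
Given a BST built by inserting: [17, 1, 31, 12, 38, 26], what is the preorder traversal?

Tree insertion order: [17, 1, 31, 12, 38, 26]
Tree (level-order array): [17, 1, 31, None, 12, 26, 38]
Preorder traversal: [17, 1, 12, 31, 26, 38]


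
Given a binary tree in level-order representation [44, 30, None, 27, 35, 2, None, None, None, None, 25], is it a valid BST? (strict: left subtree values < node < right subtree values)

Level-order array: [44, 30, None, 27, 35, 2, None, None, None, None, 25]
Validate using subtree bounds (lo, hi): at each node, require lo < value < hi,
then recurse left with hi=value and right with lo=value.
Preorder trace (stopping at first violation):
  at node 44 with bounds (-inf, +inf): OK
  at node 30 with bounds (-inf, 44): OK
  at node 27 with bounds (-inf, 30): OK
  at node 2 with bounds (-inf, 27): OK
  at node 25 with bounds (2, 27): OK
  at node 35 with bounds (30, 44): OK
No violation found at any node.
Result: Valid BST


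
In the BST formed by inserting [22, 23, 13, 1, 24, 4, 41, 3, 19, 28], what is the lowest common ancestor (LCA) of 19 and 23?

Tree insertion order: [22, 23, 13, 1, 24, 4, 41, 3, 19, 28]
Tree (level-order array): [22, 13, 23, 1, 19, None, 24, None, 4, None, None, None, 41, 3, None, 28]
In a BST, the LCA of p=19, q=23 is the first node v on the
root-to-leaf path with p <= v <= q (go left if both < v, right if both > v).
Walk from root:
  at 22: 19 <= 22 <= 23, this is the LCA
LCA = 22


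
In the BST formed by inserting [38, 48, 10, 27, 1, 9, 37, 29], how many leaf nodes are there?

Tree built from: [38, 48, 10, 27, 1, 9, 37, 29]
Tree (level-order array): [38, 10, 48, 1, 27, None, None, None, 9, None, 37, None, None, 29]
Rule: A leaf has 0 children.
Per-node child counts:
  node 38: 2 child(ren)
  node 10: 2 child(ren)
  node 1: 1 child(ren)
  node 9: 0 child(ren)
  node 27: 1 child(ren)
  node 37: 1 child(ren)
  node 29: 0 child(ren)
  node 48: 0 child(ren)
Matching nodes: [9, 29, 48]
Count of leaf nodes: 3


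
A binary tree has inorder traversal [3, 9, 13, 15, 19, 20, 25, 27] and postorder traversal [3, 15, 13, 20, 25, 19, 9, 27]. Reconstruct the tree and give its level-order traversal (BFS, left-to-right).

Inorder:   [3, 9, 13, 15, 19, 20, 25, 27]
Postorder: [3, 15, 13, 20, 25, 19, 9, 27]
Algorithm: postorder visits root last, so walk postorder right-to-left;
each value is the root of the current inorder slice — split it at that
value, recurse on the right subtree first, then the left.
Recursive splits:
  root=27; inorder splits into left=[3, 9, 13, 15, 19, 20, 25], right=[]
  root=9; inorder splits into left=[3], right=[13, 15, 19, 20, 25]
  root=19; inorder splits into left=[13, 15], right=[20, 25]
  root=25; inorder splits into left=[20], right=[]
  root=20; inorder splits into left=[], right=[]
  root=13; inorder splits into left=[], right=[15]
  root=15; inorder splits into left=[], right=[]
  root=3; inorder splits into left=[], right=[]
Reconstructed level-order: [27, 9, 3, 19, 13, 25, 15, 20]


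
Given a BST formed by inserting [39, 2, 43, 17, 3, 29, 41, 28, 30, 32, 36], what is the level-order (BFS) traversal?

Tree insertion order: [39, 2, 43, 17, 3, 29, 41, 28, 30, 32, 36]
Tree (level-order array): [39, 2, 43, None, 17, 41, None, 3, 29, None, None, None, None, 28, 30, None, None, None, 32, None, 36]
BFS from the root, enqueuing left then right child of each popped node:
  queue [39] -> pop 39, enqueue [2, 43], visited so far: [39]
  queue [2, 43] -> pop 2, enqueue [17], visited so far: [39, 2]
  queue [43, 17] -> pop 43, enqueue [41], visited so far: [39, 2, 43]
  queue [17, 41] -> pop 17, enqueue [3, 29], visited so far: [39, 2, 43, 17]
  queue [41, 3, 29] -> pop 41, enqueue [none], visited so far: [39, 2, 43, 17, 41]
  queue [3, 29] -> pop 3, enqueue [none], visited so far: [39, 2, 43, 17, 41, 3]
  queue [29] -> pop 29, enqueue [28, 30], visited so far: [39, 2, 43, 17, 41, 3, 29]
  queue [28, 30] -> pop 28, enqueue [none], visited so far: [39, 2, 43, 17, 41, 3, 29, 28]
  queue [30] -> pop 30, enqueue [32], visited so far: [39, 2, 43, 17, 41, 3, 29, 28, 30]
  queue [32] -> pop 32, enqueue [36], visited so far: [39, 2, 43, 17, 41, 3, 29, 28, 30, 32]
  queue [36] -> pop 36, enqueue [none], visited so far: [39, 2, 43, 17, 41, 3, 29, 28, 30, 32, 36]
Result: [39, 2, 43, 17, 41, 3, 29, 28, 30, 32, 36]


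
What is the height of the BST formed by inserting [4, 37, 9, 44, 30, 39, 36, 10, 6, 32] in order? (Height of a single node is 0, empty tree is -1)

Insertion order: [4, 37, 9, 44, 30, 39, 36, 10, 6, 32]
Tree (level-order array): [4, None, 37, 9, 44, 6, 30, 39, None, None, None, 10, 36, None, None, None, None, 32]
Compute height bottom-up (empty subtree = -1):
  height(6) = 1 + max(-1, -1) = 0
  height(10) = 1 + max(-1, -1) = 0
  height(32) = 1 + max(-1, -1) = 0
  height(36) = 1 + max(0, -1) = 1
  height(30) = 1 + max(0, 1) = 2
  height(9) = 1 + max(0, 2) = 3
  height(39) = 1 + max(-1, -1) = 0
  height(44) = 1 + max(0, -1) = 1
  height(37) = 1 + max(3, 1) = 4
  height(4) = 1 + max(-1, 4) = 5
Height = 5


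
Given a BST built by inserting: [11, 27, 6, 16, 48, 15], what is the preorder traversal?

Tree insertion order: [11, 27, 6, 16, 48, 15]
Tree (level-order array): [11, 6, 27, None, None, 16, 48, 15]
Preorder traversal: [11, 6, 27, 16, 15, 48]


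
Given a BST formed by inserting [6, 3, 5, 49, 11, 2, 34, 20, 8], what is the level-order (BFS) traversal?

Tree insertion order: [6, 3, 5, 49, 11, 2, 34, 20, 8]
Tree (level-order array): [6, 3, 49, 2, 5, 11, None, None, None, None, None, 8, 34, None, None, 20]
BFS from the root, enqueuing left then right child of each popped node:
  queue [6] -> pop 6, enqueue [3, 49], visited so far: [6]
  queue [3, 49] -> pop 3, enqueue [2, 5], visited so far: [6, 3]
  queue [49, 2, 5] -> pop 49, enqueue [11], visited so far: [6, 3, 49]
  queue [2, 5, 11] -> pop 2, enqueue [none], visited so far: [6, 3, 49, 2]
  queue [5, 11] -> pop 5, enqueue [none], visited so far: [6, 3, 49, 2, 5]
  queue [11] -> pop 11, enqueue [8, 34], visited so far: [6, 3, 49, 2, 5, 11]
  queue [8, 34] -> pop 8, enqueue [none], visited so far: [6, 3, 49, 2, 5, 11, 8]
  queue [34] -> pop 34, enqueue [20], visited so far: [6, 3, 49, 2, 5, 11, 8, 34]
  queue [20] -> pop 20, enqueue [none], visited so far: [6, 3, 49, 2, 5, 11, 8, 34, 20]
Result: [6, 3, 49, 2, 5, 11, 8, 34, 20]


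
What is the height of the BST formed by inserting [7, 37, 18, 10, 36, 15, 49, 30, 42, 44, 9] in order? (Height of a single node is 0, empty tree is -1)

Insertion order: [7, 37, 18, 10, 36, 15, 49, 30, 42, 44, 9]
Tree (level-order array): [7, None, 37, 18, 49, 10, 36, 42, None, 9, 15, 30, None, None, 44]
Compute height bottom-up (empty subtree = -1):
  height(9) = 1 + max(-1, -1) = 0
  height(15) = 1 + max(-1, -1) = 0
  height(10) = 1 + max(0, 0) = 1
  height(30) = 1 + max(-1, -1) = 0
  height(36) = 1 + max(0, -1) = 1
  height(18) = 1 + max(1, 1) = 2
  height(44) = 1 + max(-1, -1) = 0
  height(42) = 1 + max(-1, 0) = 1
  height(49) = 1 + max(1, -1) = 2
  height(37) = 1 + max(2, 2) = 3
  height(7) = 1 + max(-1, 3) = 4
Height = 4


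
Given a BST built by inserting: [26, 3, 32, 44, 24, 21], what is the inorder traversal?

Tree insertion order: [26, 3, 32, 44, 24, 21]
Tree (level-order array): [26, 3, 32, None, 24, None, 44, 21]
Inorder traversal: [3, 21, 24, 26, 32, 44]


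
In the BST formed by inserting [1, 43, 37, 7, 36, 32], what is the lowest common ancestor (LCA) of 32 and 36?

Tree insertion order: [1, 43, 37, 7, 36, 32]
Tree (level-order array): [1, None, 43, 37, None, 7, None, None, 36, 32]
In a BST, the LCA of p=32, q=36 is the first node v on the
root-to-leaf path with p <= v <= q (go left if both < v, right if both > v).
Walk from root:
  at 1: both 32 and 36 > 1, go right
  at 43: both 32 and 36 < 43, go left
  at 37: both 32 and 36 < 37, go left
  at 7: both 32 and 36 > 7, go right
  at 36: 32 <= 36 <= 36, this is the LCA
LCA = 36


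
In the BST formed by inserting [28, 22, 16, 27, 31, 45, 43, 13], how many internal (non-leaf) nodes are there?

Tree built from: [28, 22, 16, 27, 31, 45, 43, 13]
Tree (level-order array): [28, 22, 31, 16, 27, None, 45, 13, None, None, None, 43]
Rule: An internal node has at least one child.
Per-node child counts:
  node 28: 2 child(ren)
  node 22: 2 child(ren)
  node 16: 1 child(ren)
  node 13: 0 child(ren)
  node 27: 0 child(ren)
  node 31: 1 child(ren)
  node 45: 1 child(ren)
  node 43: 0 child(ren)
Matching nodes: [28, 22, 16, 31, 45]
Count of internal (non-leaf) nodes: 5


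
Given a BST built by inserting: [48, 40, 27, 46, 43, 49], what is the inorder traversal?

Tree insertion order: [48, 40, 27, 46, 43, 49]
Tree (level-order array): [48, 40, 49, 27, 46, None, None, None, None, 43]
Inorder traversal: [27, 40, 43, 46, 48, 49]


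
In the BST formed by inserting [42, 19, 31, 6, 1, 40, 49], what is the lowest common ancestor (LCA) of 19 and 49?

Tree insertion order: [42, 19, 31, 6, 1, 40, 49]
Tree (level-order array): [42, 19, 49, 6, 31, None, None, 1, None, None, 40]
In a BST, the LCA of p=19, q=49 is the first node v on the
root-to-leaf path with p <= v <= q (go left if both < v, right if both > v).
Walk from root:
  at 42: 19 <= 42 <= 49, this is the LCA
LCA = 42


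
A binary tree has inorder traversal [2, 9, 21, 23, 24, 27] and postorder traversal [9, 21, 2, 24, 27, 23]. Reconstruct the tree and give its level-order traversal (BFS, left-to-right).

Inorder:   [2, 9, 21, 23, 24, 27]
Postorder: [9, 21, 2, 24, 27, 23]
Algorithm: postorder visits root last, so walk postorder right-to-left;
each value is the root of the current inorder slice — split it at that
value, recurse on the right subtree first, then the left.
Recursive splits:
  root=23; inorder splits into left=[2, 9, 21], right=[24, 27]
  root=27; inorder splits into left=[24], right=[]
  root=24; inorder splits into left=[], right=[]
  root=2; inorder splits into left=[], right=[9, 21]
  root=21; inorder splits into left=[9], right=[]
  root=9; inorder splits into left=[], right=[]
Reconstructed level-order: [23, 2, 27, 21, 24, 9]


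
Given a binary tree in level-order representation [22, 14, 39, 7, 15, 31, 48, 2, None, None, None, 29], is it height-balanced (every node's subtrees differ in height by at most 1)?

Tree (level-order array): [22, 14, 39, 7, 15, 31, 48, 2, None, None, None, 29]
Definition: a tree is height-balanced if, at every node, |h(left) - h(right)| <= 1 (empty subtree has height -1).
Bottom-up per-node check:
  node 2: h_left=-1, h_right=-1, diff=0 [OK], height=0
  node 7: h_left=0, h_right=-1, diff=1 [OK], height=1
  node 15: h_left=-1, h_right=-1, diff=0 [OK], height=0
  node 14: h_left=1, h_right=0, diff=1 [OK], height=2
  node 29: h_left=-1, h_right=-1, diff=0 [OK], height=0
  node 31: h_left=0, h_right=-1, diff=1 [OK], height=1
  node 48: h_left=-1, h_right=-1, diff=0 [OK], height=0
  node 39: h_left=1, h_right=0, diff=1 [OK], height=2
  node 22: h_left=2, h_right=2, diff=0 [OK], height=3
All nodes satisfy the balance condition.
Result: Balanced


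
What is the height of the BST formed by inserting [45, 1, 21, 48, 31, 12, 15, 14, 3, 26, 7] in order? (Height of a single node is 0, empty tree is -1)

Insertion order: [45, 1, 21, 48, 31, 12, 15, 14, 3, 26, 7]
Tree (level-order array): [45, 1, 48, None, 21, None, None, 12, 31, 3, 15, 26, None, None, 7, 14]
Compute height bottom-up (empty subtree = -1):
  height(7) = 1 + max(-1, -1) = 0
  height(3) = 1 + max(-1, 0) = 1
  height(14) = 1 + max(-1, -1) = 0
  height(15) = 1 + max(0, -1) = 1
  height(12) = 1 + max(1, 1) = 2
  height(26) = 1 + max(-1, -1) = 0
  height(31) = 1 + max(0, -1) = 1
  height(21) = 1 + max(2, 1) = 3
  height(1) = 1 + max(-1, 3) = 4
  height(48) = 1 + max(-1, -1) = 0
  height(45) = 1 + max(4, 0) = 5
Height = 5


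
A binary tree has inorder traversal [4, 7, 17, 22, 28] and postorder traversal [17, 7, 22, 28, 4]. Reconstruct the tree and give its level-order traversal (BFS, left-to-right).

Inorder:   [4, 7, 17, 22, 28]
Postorder: [17, 7, 22, 28, 4]
Algorithm: postorder visits root last, so walk postorder right-to-left;
each value is the root of the current inorder slice — split it at that
value, recurse on the right subtree first, then the left.
Recursive splits:
  root=4; inorder splits into left=[], right=[7, 17, 22, 28]
  root=28; inorder splits into left=[7, 17, 22], right=[]
  root=22; inorder splits into left=[7, 17], right=[]
  root=7; inorder splits into left=[], right=[17]
  root=17; inorder splits into left=[], right=[]
Reconstructed level-order: [4, 28, 22, 7, 17]


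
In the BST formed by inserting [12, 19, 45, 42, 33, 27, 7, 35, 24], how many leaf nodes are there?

Tree built from: [12, 19, 45, 42, 33, 27, 7, 35, 24]
Tree (level-order array): [12, 7, 19, None, None, None, 45, 42, None, 33, None, 27, 35, 24]
Rule: A leaf has 0 children.
Per-node child counts:
  node 12: 2 child(ren)
  node 7: 0 child(ren)
  node 19: 1 child(ren)
  node 45: 1 child(ren)
  node 42: 1 child(ren)
  node 33: 2 child(ren)
  node 27: 1 child(ren)
  node 24: 0 child(ren)
  node 35: 0 child(ren)
Matching nodes: [7, 24, 35]
Count of leaf nodes: 3


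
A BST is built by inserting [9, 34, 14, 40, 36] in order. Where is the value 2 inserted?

Starting tree (level order): [9, None, 34, 14, 40, None, None, 36]
Insertion path: 9
Result: insert 2 as left child of 9
Final tree (level order): [9, 2, 34, None, None, 14, 40, None, None, 36]


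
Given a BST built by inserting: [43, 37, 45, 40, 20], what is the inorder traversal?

Tree insertion order: [43, 37, 45, 40, 20]
Tree (level-order array): [43, 37, 45, 20, 40]
Inorder traversal: [20, 37, 40, 43, 45]


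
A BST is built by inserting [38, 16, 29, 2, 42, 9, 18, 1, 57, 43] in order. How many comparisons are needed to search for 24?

Search path for 24: 38 -> 16 -> 29 -> 18
Found: False
Comparisons: 4


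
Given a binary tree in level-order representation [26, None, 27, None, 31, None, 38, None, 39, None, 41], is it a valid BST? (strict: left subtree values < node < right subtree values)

Level-order array: [26, None, 27, None, 31, None, 38, None, 39, None, 41]
Validate using subtree bounds (lo, hi): at each node, require lo < value < hi,
then recurse left with hi=value and right with lo=value.
Preorder trace (stopping at first violation):
  at node 26 with bounds (-inf, +inf): OK
  at node 27 with bounds (26, +inf): OK
  at node 31 with bounds (27, +inf): OK
  at node 38 with bounds (31, +inf): OK
  at node 39 with bounds (38, +inf): OK
  at node 41 with bounds (39, +inf): OK
No violation found at any node.
Result: Valid BST


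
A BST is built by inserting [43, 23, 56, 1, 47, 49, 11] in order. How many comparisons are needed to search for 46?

Search path for 46: 43 -> 56 -> 47
Found: False
Comparisons: 3


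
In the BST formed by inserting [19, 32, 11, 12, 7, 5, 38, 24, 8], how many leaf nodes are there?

Tree built from: [19, 32, 11, 12, 7, 5, 38, 24, 8]
Tree (level-order array): [19, 11, 32, 7, 12, 24, 38, 5, 8]
Rule: A leaf has 0 children.
Per-node child counts:
  node 19: 2 child(ren)
  node 11: 2 child(ren)
  node 7: 2 child(ren)
  node 5: 0 child(ren)
  node 8: 0 child(ren)
  node 12: 0 child(ren)
  node 32: 2 child(ren)
  node 24: 0 child(ren)
  node 38: 0 child(ren)
Matching nodes: [5, 8, 12, 24, 38]
Count of leaf nodes: 5


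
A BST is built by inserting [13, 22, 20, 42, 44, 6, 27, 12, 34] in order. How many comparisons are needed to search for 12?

Search path for 12: 13 -> 6 -> 12
Found: True
Comparisons: 3


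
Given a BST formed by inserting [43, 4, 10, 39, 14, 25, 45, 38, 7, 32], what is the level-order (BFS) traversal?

Tree insertion order: [43, 4, 10, 39, 14, 25, 45, 38, 7, 32]
Tree (level-order array): [43, 4, 45, None, 10, None, None, 7, 39, None, None, 14, None, None, 25, None, 38, 32]
BFS from the root, enqueuing left then right child of each popped node:
  queue [43] -> pop 43, enqueue [4, 45], visited so far: [43]
  queue [4, 45] -> pop 4, enqueue [10], visited so far: [43, 4]
  queue [45, 10] -> pop 45, enqueue [none], visited so far: [43, 4, 45]
  queue [10] -> pop 10, enqueue [7, 39], visited so far: [43, 4, 45, 10]
  queue [7, 39] -> pop 7, enqueue [none], visited so far: [43, 4, 45, 10, 7]
  queue [39] -> pop 39, enqueue [14], visited so far: [43, 4, 45, 10, 7, 39]
  queue [14] -> pop 14, enqueue [25], visited so far: [43, 4, 45, 10, 7, 39, 14]
  queue [25] -> pop 25, enqueue [38], visited so far: [43, 4, 45, 10, 7, 39, 14, 25]
  queue [38] -> pop 38, enqueue [32], visited so far: [43, 4, 45, 10, 7, 39, 14, 25, 38]
  queue [32] -> pop 32, enqueue [none], visited so far: [43, 4, 45, 10, 7, 39, 14, 25, 38, 32]
Result: [43, 4, 45, 10, 7, 39, 14, 25, 38, 32]
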